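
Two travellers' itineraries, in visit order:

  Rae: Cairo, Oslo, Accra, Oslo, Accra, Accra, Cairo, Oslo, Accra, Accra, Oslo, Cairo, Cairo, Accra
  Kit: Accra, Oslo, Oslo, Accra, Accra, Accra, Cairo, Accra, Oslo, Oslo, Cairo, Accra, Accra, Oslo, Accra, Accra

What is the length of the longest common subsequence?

10

Match Oslo (Rae #2, Kit #3); then Accra (Rae #3, Kit #4); then Accra (Rae #5, Kit #5); then Accra (Rae #6, Kit #6); then Cairo (Rae #7, Kit #7); then Oslo (Rae #8, Kit #10); then Accra (Rae #9, Kit #12); then Accra (Rae #10, Kit #13); then Oslo (Rae #11, Kit #14); then Accra (Rae #14, Kit #16) — 10 stops in the same relative order in both. Since dp[14][16] = 10, nothing longer is possible.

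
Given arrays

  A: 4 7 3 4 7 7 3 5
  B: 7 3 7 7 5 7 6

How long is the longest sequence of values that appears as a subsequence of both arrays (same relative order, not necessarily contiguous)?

Let dp[i][j] be the LCS length of the first i values of A and the first j values of B. dp[i][j] = dp[i-1][j-1]+1 when the i-th and j-th values match, else max(dp[i-1][j], dp[i][j-1]).
    ·  7  3  7  7  5  7  6
 ·  0  0  0  0  0  0  0  0
 4  0  0  0  0  0  0  0  0
 7  0  1  1  1  1  1  1  1
 3  0  1  2  2  2  2  2  2
 4  0  1  2  2  2  2  2  2
 7  0  1  2  3  3  3  3  3
 7  0  1  2  3  4  4  4  4
 3  0  1  2  3  4  4  4  4
 5  0  1  2  3  4  5  5  5
dp[8][7] = 5. One LCS (by backtracking along matches): 7, 3, 7, 7, 5.

5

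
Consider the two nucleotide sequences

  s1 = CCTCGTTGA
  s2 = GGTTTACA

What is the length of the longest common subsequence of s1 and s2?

4

Pick T [3,3] → T [6,4] → T [7,5] → A [9,8]; all 4 bases appear in both, in order. The LCS DP gives dp[9][8] = 4, so this is optimal.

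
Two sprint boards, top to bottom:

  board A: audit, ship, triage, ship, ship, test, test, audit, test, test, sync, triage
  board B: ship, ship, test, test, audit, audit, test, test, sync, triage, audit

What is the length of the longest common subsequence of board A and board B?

Match ship (board A #4, board B #1), then ship (board A #5, board B #2), then test (board A #6, board B #3), then test (board A #7, board B #4), then audit (board A #8, board B #6), then test (board A #9, board B #7), then test (board A #10, board B #8), then sync (board A #11, board B #9), then triage (board A #12, board B #10) — 9 tasks in the same relative order in both, and the DP table's final entry dp[12][11] is also 9, so no common subsequence is longer.

9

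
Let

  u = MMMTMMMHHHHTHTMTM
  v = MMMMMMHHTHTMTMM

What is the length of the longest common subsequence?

14

Taking M (u #1, v #1), M (u #2, v #2), M (u #3, v #3), M (u #5, v #4), M (u #6, v #5), M (u #7, v #6), H (u #10, v #7), H (u #11, v #8), T (u #12, v #9), H (u #13, v #10), T (u #14, v #11), M (u #15, v #12), T (u #16, v #13), M (u #17, v #15) gives a common subsequence of length 14. Since dp[17][15] = 14, nothing longer is possible.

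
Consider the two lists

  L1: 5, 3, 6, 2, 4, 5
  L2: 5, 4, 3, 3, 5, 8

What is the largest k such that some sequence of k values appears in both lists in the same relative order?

3

One common subsequence of length 3: 5 (L1 #1, L2 #1), 3 (L1 #2, L2 #4), 5 (L1 #6, L2 #5). dp[6][6] = 3 confirms this is the maximum.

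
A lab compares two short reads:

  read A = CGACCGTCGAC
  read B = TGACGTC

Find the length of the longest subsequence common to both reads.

6

Let dp[i][j] be the LCS length of the first i bases of read A and the first j bases of read B. dp[i][j] = dp[i-1][j-1]+1 when the i-th and j-th bases match, else max(dp[i-1][j], dp[i][j-1]).
    ·  T  G  A  C  G  T  C
 ·  0  0  0  0  0  0  0  0
 C  0  0  0  0  1  1  1  1
 G  0  0  1  1  1  2  2  2
 A  0  0  1  2  2  2  2  2
 C  0  0  1  2  3  3  3  3
 C  0  0  1  2  3  3  3  4
 G  0  0  1  2  3  4  4  4
 T  0  1  1  2  3  4  5  5
 C  0  1  1  2  3  4  5  6
 G  0  1  2  2  3  4  5  6
 A  0  1  2  3  3  4  5  6
 C  0  1  2  3  4  4  5  6
dp[11][7] = 6. One LCS (by backtracking along matches): GACGTC.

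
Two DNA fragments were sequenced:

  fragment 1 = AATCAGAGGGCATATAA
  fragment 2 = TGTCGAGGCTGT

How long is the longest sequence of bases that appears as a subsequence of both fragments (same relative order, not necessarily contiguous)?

Taking T at fragment 1[3]=fragment 2[3], then C at fragment 1[4]=fragment 2[4], then G at fragment 1[6]=fragment 2[5], then A at fragment 1[7]=fragment 2[6], then G at fragment 1[9]=fragment 2[7], then G at fragment 1[10]=fragment 2[8], then C at fragment 1[11]=fragment 2[9], then T at fragment 1[13]=fragment 2[10], then T at fragment 1[15]=fragment 2[12] gives a common subsequence of length 9, and the DP table's final entry dp[17][12] is also 9, so no common subsequence is longer.

9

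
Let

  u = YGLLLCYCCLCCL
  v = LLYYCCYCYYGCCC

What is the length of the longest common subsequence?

Match L at u[3]=v[1], then L at u[4]=v[2], then C at u[6]=v[6], then Y at u[7]=v[7], then C at u[8]=v[8], then C at u[9]=v[12], then C at u[11]=v[13], then C at u[12]=v[14] — 8 characters in the same relative order in both. Since dp[13][14] = 8, nothing longer is possible.

8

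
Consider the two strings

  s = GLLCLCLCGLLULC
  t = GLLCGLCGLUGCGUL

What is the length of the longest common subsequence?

11

Match G at s[1]=t[1] → L at s[2]=t[2] → L at s[3]=t[3] → C at s[4]=t[4] → L at s[5]=t[6] → C at s[6]=t[7] → L at s[7]=t[9] → C at s[8]=t[12] → G at s[9]=t[13] → U at s[12]=t[14] → L at s[13]=t[15] — 11 characters in the same relative order in both, and the DP table's final entry dp[14][15] is also 11, so no common subsequence is longer.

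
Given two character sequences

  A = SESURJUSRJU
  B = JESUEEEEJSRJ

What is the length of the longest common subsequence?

7

Taking E (A #2, B #2) → S (A #3, B #3) → U (A #4, B #4) → J (A #6, B #9) → S (A #8, B #10) → R (A #9, B #11) → J (A #10, B #12) gives a common subsequence of length 7. The LCS DP gives dp[11][12] = 7, so this is optimal.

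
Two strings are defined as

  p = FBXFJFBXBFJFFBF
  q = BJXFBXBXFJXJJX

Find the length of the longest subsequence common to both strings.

8

Pick B [2,1]; then X [3,3]; then F [6,4]; then B [7,5]; then X [8,6]; then B [9,7]; then F [10,9]; then J [11,13]; all 8 characters appear in both, in order. Since dp[15][14] = 8, nothing longer is possible.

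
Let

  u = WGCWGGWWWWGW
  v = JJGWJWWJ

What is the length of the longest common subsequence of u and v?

4

Match G at u[2]=v[3] → W at u[4]=v[4] → W at u[7]=v[6] → W at u[8]=v[7] — 4 characters in the same relative order in both. The LCS DP gives dp[12][8] = 4, so this is optimal.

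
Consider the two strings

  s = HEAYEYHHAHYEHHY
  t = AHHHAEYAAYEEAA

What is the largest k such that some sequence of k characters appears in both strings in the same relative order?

7

One common subsequence of length 7: H (s #1, t #4) → A (s #3, t #5) → E (s #5, t #6) → Y (s #6, t #7) → A (s #9, t #9) → Y (s #11, t #10) → E (s #12, t #12). The LCS DP gives dp[15][14] = 7, so this is optimal.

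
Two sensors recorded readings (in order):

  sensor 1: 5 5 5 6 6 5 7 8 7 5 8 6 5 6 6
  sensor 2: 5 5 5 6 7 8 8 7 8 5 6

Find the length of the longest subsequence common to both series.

Taking 5 (sensor 1 #1, sensor 2 #1), then 5 (sensor 1 #2, sensor 2 #2), then 5 (sensor 1 #3, sensor 2 #3), then 6 (sensor 1 #5, sensor 2 #4), then 7 (sensor 1 #7, sensor 2 #5), then 8 (sensor 1 #8, sensor 2 #7), then 7 (sensor 1 #9, sensor 2 #8), then 8 (sensor 1 #11, sensor 2 #9), then 5 (sensor 1 #13, sensor 2 #10), then 6 (sensor 1 #15, sensor 2 #11) gives a common subsequence of length 10. dp[15][11] = 10 confirms this is the maximum.

10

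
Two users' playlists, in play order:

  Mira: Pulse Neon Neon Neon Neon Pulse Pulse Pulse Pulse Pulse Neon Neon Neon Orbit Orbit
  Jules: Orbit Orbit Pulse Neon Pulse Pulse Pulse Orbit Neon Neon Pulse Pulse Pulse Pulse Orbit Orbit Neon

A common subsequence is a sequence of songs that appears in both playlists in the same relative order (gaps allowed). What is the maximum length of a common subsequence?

One common subsequence of length 10: Pulse at Mira[1]=Jules[3], then Neon at Mira[2]=Jules[4], then Neon at Mira[4]=Jules[9], then Neon at Mira[5]=Jules[10], then Pulse at Mira[7]=Jules[11], then Pulse at Mira[8]=Jules[12], then Pulse at Mira[9]=Jules[13], then Pulse at Mira[10]=Jules[14], then Orbit at Mira[14]=Jules[15], then Orbit at Mira[15]=Jules[16]. dp[15][17] = 10 confirms this is the maximum.

10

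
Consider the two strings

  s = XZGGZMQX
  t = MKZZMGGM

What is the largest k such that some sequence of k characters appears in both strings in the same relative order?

4

Let dp[i][j] be the LCS length of the first i characters of s and the first j characters of t. dp[i][j] = dp[i-1][j-1]+1 when the i-th and j-th characters match, else max(dp[i-1][j], dp[i][j-1]).
    ·  M  K  Z  Z  M  G  G  M
 ·  0  0  0  0  0  0  0  0  0
 X  0  0  0  0  0  0  0  0  0
 Z  0  0  0  1  1  1  1  1  1
 G  0  0  0  1  1  1  2  2  2
 G  0  0  0  1  1  1  2  3  3
 Z  0  0  0  1  2  2  2  3  3
 M  0  1  1  1  2  3  3  3  4
 Q  0  1  1  1  2  3  3  3  4
 X  0  1  1  1  2  3  3  3  4
dp[8][8] = 4. One LCS (by backtracking along matches): ZGGM.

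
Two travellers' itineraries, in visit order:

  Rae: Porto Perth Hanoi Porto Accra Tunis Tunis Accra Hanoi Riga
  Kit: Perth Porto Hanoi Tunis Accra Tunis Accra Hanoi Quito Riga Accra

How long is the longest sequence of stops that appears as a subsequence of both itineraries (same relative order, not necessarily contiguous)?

Taking Porto at Rae[1]=Kit[2], then Hanoi at Rae[3]=Kit[3], then Accra at Rae[5]=Kit[5], then Tunis at Rae[7]=Kit[6], then Accra at Rae[8]=Kit[7], then Hanoi at Rae[9]=Kit[8], then Riga at Rae[10]=Kit[10] gives a common subsequence of length 7. The LCS DP gives dp[10][11] = 7, so this is optimal.

7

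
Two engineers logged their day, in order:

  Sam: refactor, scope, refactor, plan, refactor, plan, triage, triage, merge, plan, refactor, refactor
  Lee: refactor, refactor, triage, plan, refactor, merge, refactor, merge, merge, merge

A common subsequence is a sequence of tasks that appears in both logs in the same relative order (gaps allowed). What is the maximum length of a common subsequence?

Pick refactor [1,1], then refactor [3,2], then plan [4,4], then refactor [5,5], then merge [9,6], then refactor [11,7]; all 6 tasks appear in both, in order. Since dp[12][10] = 6, nothing longer is possible.

6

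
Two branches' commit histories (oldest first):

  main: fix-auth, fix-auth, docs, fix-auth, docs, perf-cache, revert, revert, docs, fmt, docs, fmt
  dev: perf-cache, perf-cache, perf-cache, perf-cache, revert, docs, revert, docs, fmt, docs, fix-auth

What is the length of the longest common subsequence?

6

Match perf-cache at main[6]=dev[4]; then revert at main[7]=dev[5]; then revert at main[8]=dev[7]; then docs at main[9]=dev[8]; then fmt at main[10]=dev[9]; then docs at main[11]=dev[10] — 6 commits in the same relative order in both, and the DP table's final entry dp[12][11] is also 6, so no common subsequence is longer.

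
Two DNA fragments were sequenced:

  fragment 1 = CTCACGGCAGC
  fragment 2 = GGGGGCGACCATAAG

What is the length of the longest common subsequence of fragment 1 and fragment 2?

One common subsequence of length 6: C [1,6]; then A [4,8]; then C [5,9]; then C [8,10]; then A [9,14]; then G [10,15]. Since dp[11][15] = 6, nothing longer is possible.

6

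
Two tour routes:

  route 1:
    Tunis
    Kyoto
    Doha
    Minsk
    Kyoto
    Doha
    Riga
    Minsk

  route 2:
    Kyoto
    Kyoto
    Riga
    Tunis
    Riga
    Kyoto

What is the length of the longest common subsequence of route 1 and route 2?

3

Taking Kyoto [2,1], Kyoto [5,2], Riga [7,5] gives a common subsequence of length 3, and the DP table's final entry dp[8][6] is also 3, so no common subsequence is longer.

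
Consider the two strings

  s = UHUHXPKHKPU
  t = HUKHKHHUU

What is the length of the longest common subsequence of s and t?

Match H [2,1], then U [3,2], then H [4,4], then K [7,5], then H [8,7], then U [11,9] — 6 characters in the same relative order in both. dp[11][9] = 6 confirms this is the maximum.

6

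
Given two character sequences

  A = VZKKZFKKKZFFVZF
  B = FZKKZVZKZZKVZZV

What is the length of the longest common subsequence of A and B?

8

Match Z [2,2]; then K [3,3]; then K [4,4]; then Z [5,7]; then K [7,8]; then K [8,11]; then Z [10,14]; then V [13,15] — 8 characters in the same relative order in both, and the DP table's final entry dp[15][15] is also 8, so no common subsequence is longer.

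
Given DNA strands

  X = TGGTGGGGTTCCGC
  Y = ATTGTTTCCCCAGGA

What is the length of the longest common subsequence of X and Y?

8

One common subsequence of length 8: T (X #1, Y #3); then G (X #3, Y #4); then T (X #4, Y #5); then T (X #9, Y #6); then T (X #10, Y #7); then C (X #11, Y #10); then C (X #12, Y #11); then G (X #13, Y #14). Since dp[14][15] = 8, nothing longer is possible.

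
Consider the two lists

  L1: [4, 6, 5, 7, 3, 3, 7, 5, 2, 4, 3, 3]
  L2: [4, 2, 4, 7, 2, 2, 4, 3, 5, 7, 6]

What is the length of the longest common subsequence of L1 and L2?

Pick 4 [1,3], 7 [4,4], 2 [9,6], 4 [10,7], 3 [11,8]; all 5 values appear in both, in order. dp[12][11] = 5 confirms this is the maximum.

5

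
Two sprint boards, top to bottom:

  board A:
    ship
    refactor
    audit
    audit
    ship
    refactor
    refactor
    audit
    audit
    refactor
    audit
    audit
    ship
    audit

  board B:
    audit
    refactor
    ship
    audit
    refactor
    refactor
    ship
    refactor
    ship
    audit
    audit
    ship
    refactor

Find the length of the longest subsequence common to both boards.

One common subsequence of length 8: ship (board A #1, board B #3) → audit (board A #4, board B #4) → refactor (board A #6, board B #5) → refactor (board A #7, board B #6) → refactor (board A #10, board B #8) → audit (board A #11, board B #10) → audit (board A #12, board B #11) → ship (board A #13, board B #12). Since dp[14][13] = 8, nothing longer is possible.

8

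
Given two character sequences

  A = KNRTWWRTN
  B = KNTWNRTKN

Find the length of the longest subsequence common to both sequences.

Match K [1,1] → N [2,2] → T [4,3] → W [5,4] → R [7,6] → T [8,7] → N [9,9] — 7 characters in the same relative order in both. The LCS DP gives dp[9][9] = 7, so this is optimal.

7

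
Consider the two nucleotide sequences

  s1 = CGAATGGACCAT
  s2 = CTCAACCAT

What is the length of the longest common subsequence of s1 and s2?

Match C (s1 #1, s2 #3), then A (s1 #4, s2 #4), then A (s1 #8, s2 #5), then C (s1 #9, s2 #6), then C (s1 #10, s2 #7), then A (s1 #11, s2 #8), then T (s1 #12, s2 #9) — 7 bases in the same relative order in both, and the DP table's final entry dp[12][9] is also 7, so no common subsequence is longer.

7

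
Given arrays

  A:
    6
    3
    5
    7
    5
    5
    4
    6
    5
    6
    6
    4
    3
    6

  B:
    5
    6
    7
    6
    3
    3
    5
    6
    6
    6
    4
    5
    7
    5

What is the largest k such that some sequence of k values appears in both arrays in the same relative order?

Match 6 [1,4] → 3 [2,6] → 5 [6,7] → 6 [8,8] → 6 [10,9] → 6 [11,10] → 4 [12,11] — 7 values in the same relative order in both, and the DP table's final entry dp[14][14] is also 7, so no common subsequence is longer.

7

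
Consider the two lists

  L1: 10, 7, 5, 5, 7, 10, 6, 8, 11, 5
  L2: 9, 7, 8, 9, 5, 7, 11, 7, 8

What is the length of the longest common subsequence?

4

Let dp[i][j] be the LCS length of the first i values of L1 and the first j values of L2. dp[i][j] = dp[i-1][j-1]+1 when the i-th and j-th values match, else max(dp[i-1][j], dp[i][j-1]).
    ·  9  7  8  9  5  7 11  7  8
 ·  0  0  0  0  0  0  0  0  0  0
10  0  0  0  0  0  0  0  0  0  0
 7  0  0  1  1  1  1  1  1  1  1
 5  0  0  1  1  1  2  2  2  2  2
 5  0  0  1  1  1  2  2  2  2  2
 7  0  0  1  1  1  2  3  3  3  3
10  0  0  1  1  1  2  3  3  3  3
 6  0  0  1  1  1  2  3  3  3  3
 8  0  0  1  2  2  2  3  3  3  4
11  0  0  1  2  2  2  3  4  4  4
 5  0  0  1  2  2  3  3  4  4  4
dp[10][9] = 4. One LCS (by backtracking along matches): 7, 5, 7, 8.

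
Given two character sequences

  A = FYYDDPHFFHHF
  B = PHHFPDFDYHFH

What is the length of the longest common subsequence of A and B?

6

Match F [1,4]; then D [4,6]; then D [5,8]; then H [7,10]; then F [9,11]; then H [11,12] — 6 characters in the same relative order in both. The LCS DP gives dp[12][12] = 6, so this is optimal.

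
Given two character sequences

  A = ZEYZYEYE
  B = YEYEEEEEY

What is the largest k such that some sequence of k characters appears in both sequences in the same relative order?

Let dp[i][j] be the LCS length of the first i characters of A and the first j characters of B. dp[i][j] = dp[i-1][j-1]+1 when the i-th and j-th characters match, else max(dp[i-1][j], dp[i][j-1]).
    ·  Y  E  Y  E  E  E  E  E  Y
 ·  0  0  0  0  0  0  0  0  0  0
 Z  0  0  0  0  0  0  0  0  0  0
 E  0  0  1  1  1  1  1  1  1  1
 Y  0  1  1  2  2  2  2  2  2  2
 Z  0  1  1  2  2  2  2  2  2  2
 Y  0  1  1  2  2  2  2  2  2  3
 E  0  1  2  2  3  3  3  3  3  3
 Y  0  1  2  3  3  3  3  3  3  4
 E  0  1  2  3  4  4  4  4  4  4
dp[8][9] = 4. One LCS (by backtracking along matches): EYEY.

4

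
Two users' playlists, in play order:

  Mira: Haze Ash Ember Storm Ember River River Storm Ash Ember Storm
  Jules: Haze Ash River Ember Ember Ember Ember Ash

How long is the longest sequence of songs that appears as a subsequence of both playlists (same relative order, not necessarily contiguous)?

Match Haze (Mira #1, Jules #1); then Ash (Mira #2, Jules #2); then Ember (Mira #3, Jules #6); then Ember (Mira #5, Jules #7); then Ash (Mira #9, Jules #8) — 5 songs in the same relative order in both. The LCS DP gives dp[11][8] = 5, so this is optimal.

5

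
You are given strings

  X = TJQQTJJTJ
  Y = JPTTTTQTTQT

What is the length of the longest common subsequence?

4

One common subsequence of length 4: T (X #1, Y #6), then Q (X #3, Y #7), then Q (X #4, Y #10), then T (X #8, Y #11), and the DP table's final entry dp[9][11] is also 4, so no common subsequence is longer.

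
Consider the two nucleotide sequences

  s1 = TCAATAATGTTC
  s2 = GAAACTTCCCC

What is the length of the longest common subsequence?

6

One common subsequence of length 6: A (s1 #3, s2 #2); then A (s1 #4, s2 #3); then A (s1 #6, s2 #4); then T (s1 #8, s2 #6); then T (s1 #10, s2 #7); then C (s1 #12, s2 #11), and the DP table's final entry dp[12][11] is also 6, so no common subsequence is longer.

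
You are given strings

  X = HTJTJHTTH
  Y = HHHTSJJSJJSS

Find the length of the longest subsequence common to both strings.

4

Let dp[i][j] be the LCS length of the first i characters of X and the first j characters of Y. dp[i][j] = dp[i-1][j-1]+1 when the i-th and j-th characters match, else max(dp[i-1][j], dp[i][j-1]).
    ·  H  H  H  T  S  J  J  S  J  J  S  S
 ·  0  0  0  0  0  0  0  0  0  0  0  0  0
 H  0  1  1  1  1  1  1  1  1  1  1  1  1
 T  0  1  1  1  2  2  2  2  2  2  2  2  2
 J  0  1  1  1  2  2  3  3  3  3  3  3  3
 T  0  1  1  1  2  2  3  3  3  3  3  3  3
 J  0  1  1  1  2  2  3  4  4  4  4  4  4
 H  0  1  2  2  2  2  3  4  4  4  4  4  4
 T  0  1  2  2  3  3  3  4  4  4  4  4  4
 T  0  1  2  2  3  3  3  4  4  4  4  4  4
 H  0  1  2  3  3  3  3  4  4  4  4  4  4
dp[9][12] = 4. One LCS (by backtracking along matches): HTJJ.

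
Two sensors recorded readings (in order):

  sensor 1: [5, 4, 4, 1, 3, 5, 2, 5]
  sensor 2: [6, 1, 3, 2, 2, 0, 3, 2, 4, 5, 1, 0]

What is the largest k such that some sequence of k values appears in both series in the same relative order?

Pick 1 at sensor 1[4]=sensor 2[2], then 3 at sensor 1[5]=sensor 2[7], then 2 at sensor 1[7]=sensor 2[8], then 5 at sensor 1[8]=sensor 2[10]; all 4 values appear in both, in order, and the DP table's final entry dp[8][12] is also 4, so no common subsequence is longer.

4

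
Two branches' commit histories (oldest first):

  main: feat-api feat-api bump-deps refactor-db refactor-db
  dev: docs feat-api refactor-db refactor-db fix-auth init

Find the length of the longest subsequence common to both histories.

3

Pick feat-api at main[2]=dev[2]; then refactor-db at main[4]=dev[3]; then refactor-db at main[5]=dev[4]; all 3 commits appear in both, in order. dp[5][6] = 3 confirms this is the maximum.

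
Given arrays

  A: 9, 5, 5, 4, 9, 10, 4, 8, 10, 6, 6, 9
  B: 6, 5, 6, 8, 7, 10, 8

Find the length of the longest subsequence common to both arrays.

Pick 5 (A #2, B #2), then 10 (A #6, B #6), then 8 (A #8, B #7); all 3 values appear in both, in order, and the DP table's final entry dp[12][7] is also 3, so no common subsequence is longer.

3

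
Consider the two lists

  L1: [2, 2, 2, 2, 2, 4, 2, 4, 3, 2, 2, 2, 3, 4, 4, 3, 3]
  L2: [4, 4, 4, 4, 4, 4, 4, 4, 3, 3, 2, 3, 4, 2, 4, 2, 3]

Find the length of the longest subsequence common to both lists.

8

Pick 4 [6,7]; then 4 [8,8]; then 3 [9,10]; then 2 [12,11]; then 3 [13,12]; then 4 [14,13]; then 4 [15,15]; then 3 [17,17]; all 8 values appear in both, in order. The LCS DP gives dp[17][17] = 8, so this is optimal.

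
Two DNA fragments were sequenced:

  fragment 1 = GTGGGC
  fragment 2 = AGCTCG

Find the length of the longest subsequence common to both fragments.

3

Pick G at fragment 1[1]=fragment 2[2], then T at fragment 1[2]=fragment 2[4], then G at fragment 1[5]=fragment 2[6]; all 3 bases appear in both, in order, and the DP table's final entry dp[6][6] is also 3, so no common subsequence is longer.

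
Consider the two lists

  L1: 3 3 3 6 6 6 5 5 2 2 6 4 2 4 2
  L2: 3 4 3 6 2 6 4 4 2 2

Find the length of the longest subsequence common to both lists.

8

Let dp[i][j] be the LCS length of the first i values of L1 and the first j values of L2. dp[i][j] = dp[i-1][j-1]+1 when the i-th and j-th values match, else max(dp[i-1][j], dp[i][j-1]).
    ·  3  4  3  6  2  6  4  4  2  2
 ·  0  0  0  0  0  0  0  0  0  0  0
 3  0  1  1  1  1  1  1  1  1  1  1
 3  0  1  1  2  2  2  2  2  2  2  2
 3  0  1  1  2  2  2  2  2  2  2  2
 6  0  1  1  2  3  3  3  3  3  3  3
 6  0  1  1  2  3  3  4  4  4  4  4
 6  0  1  1  2  3  3  4  4  4  4  4
 5  0  1  1  2  3  3  4  4  4  4  4
 5  0  1  1  2  3  3  4  4  4  4  4
 2  0  1  1  2  3  4  4  4  4  5  5
 2  0  1  1  2  3  4  4  4  4  5  6
 6  0  1  1  2  3  4  5  5  5  5  6
 4  0  1  2  2  3  4  5  6  6  6  6
 2  0  1  2  2  3  4  5  6  6  7  7
 4  0  1  2  2  3  4  5  6  7  7  7
 2  0  1  2  2  3  4  5  6  7  8  8
dp[15][10] = 8. One LCS (by backtracking along matches): 3, 3, 6, 2, 6, 4, 2, 2.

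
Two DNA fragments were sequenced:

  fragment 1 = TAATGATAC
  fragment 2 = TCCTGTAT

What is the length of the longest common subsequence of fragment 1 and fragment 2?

5

Taking T (fragment 1 #1, fragment 2 #1) → T (fragment 1 #4, fragment 2 #4) → G (fragment 1 #5, fragment 2 #5) → A (fragment 1 #6, fragment 2 #7) → T (fragment 1 #7, fragment 2 #8) gives a common subsequence of length 5. Since dp[9][8] = 5, nothing longer is possible.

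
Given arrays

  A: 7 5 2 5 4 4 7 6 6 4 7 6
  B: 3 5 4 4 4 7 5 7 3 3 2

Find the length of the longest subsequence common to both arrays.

5

Taking 5 [2,2], then 4 [5,4], then 4 [6,5], then 7 [7,6], then 7 [11,8] gives a common subsequence of length 5. The LCS DP gives dp[12][11] = 5, so this is optimal.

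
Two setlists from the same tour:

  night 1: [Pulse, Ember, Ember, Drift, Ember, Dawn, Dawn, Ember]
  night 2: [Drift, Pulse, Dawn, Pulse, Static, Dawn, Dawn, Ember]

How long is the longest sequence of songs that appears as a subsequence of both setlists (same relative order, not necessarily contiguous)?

One common subsequence of length 4: Pulse [1,4] → Dawn [6,6] → Dawn [7,7] → Ember [8,8]. The LCS DP gives dp[8][8] = 4, so this is optimal.

4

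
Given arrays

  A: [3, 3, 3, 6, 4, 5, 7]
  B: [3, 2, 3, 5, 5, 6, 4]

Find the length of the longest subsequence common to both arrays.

4

Let dp[i][j] be the LCS length of the first i values of A and the first j values of B. dp[i][j] = dp[i-1][j-1]+1 when the i-th and j-th values match, else max(dp[i-1][j], dp[i][j-1]).
    ·  3  2  3  5  5  6  4
 ·  0  0  0  0  0  0  0  0
 3  0  1  1  1  1  1  1  1
 3  0  1  1  2  2  2  2  2
 3  0  1  1  2  2  2  2  2
 6  0  1  1  2  2  2  3  3
 4  0  1  1  2  2  2  3  4
 5  0  1  1  2  3  3  3  4
 7  0  1  1  2  3  3  3  4
dp[7][7] = 4. One LCS (by backtracking along matches): 3, 3, 6, 4.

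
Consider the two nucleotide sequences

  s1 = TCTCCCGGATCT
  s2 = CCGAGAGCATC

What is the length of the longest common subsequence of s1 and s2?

7

One common subsequence of length 7: C (s1 #2, s2 #1) → C (s1 #4, s2 #2) → G (s1 #7, s2 #5) → G (s1 #8, s2 #7) → A (s1 #9, s2 #9) → T (s1 #10, s2 #10) → C (s1 #11, s2 #11), and the DP table's final entry dp[12][11] is also 7, so no common subsequence is longer.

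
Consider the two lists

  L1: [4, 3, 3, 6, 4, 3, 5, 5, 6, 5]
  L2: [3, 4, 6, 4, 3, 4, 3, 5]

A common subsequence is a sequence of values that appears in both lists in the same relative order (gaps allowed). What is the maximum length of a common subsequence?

5

Match 4 at L1[1]=L2[4] → 3 at L1[3]=L2[5] → 4 at L1[5]=L2[6] → 3 at L1[6]=L2[7] → 5 at L1[10]=L2[8] — 5 values in the same relative order in both, and the DP table's final entry dp[10][8] is also 5, so no common subsequence is longer.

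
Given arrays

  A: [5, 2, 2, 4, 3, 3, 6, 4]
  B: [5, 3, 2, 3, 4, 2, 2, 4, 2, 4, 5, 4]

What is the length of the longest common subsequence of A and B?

Let dp[i][j] be the LCS length of the first i values of A and the first j values of B. dp[i][j] = dp[i-1][j-1]+1 when the i-th and j-th values match, else max(dp[i-1][j], dp[i][j-1]).
    ·  5  3  2  3  4  2  2  4  2  4  5  4
 ·  0  0  0  0  0  0  0  0  0  0  0  0  0
 5  0  1  1  1  1  1  1  1  1  1  1  1  1
 2  0  1  1  2  2  2  2  2  2  2  2  2  2
 2  0  1  1  2  2  2  3  3  3  3  3  3  3
 4  0  1  1  2  2  3  3  3  4  4  4  4  4
 3  0  1  2  2  3  3  3  3  4  4  4  4  4
 3  0  1  2  2  3  3  3  3  4  4  4  4  4
 6  0  1  2  2  3  3  3  3  4  4  4  4  4
 4  0  1  2  2  3  4  4  4  4  4  5  5  5
dp[8][12] = 5. One LCS (by backtracking along matches): 5, 2, 2, 4, 4.

5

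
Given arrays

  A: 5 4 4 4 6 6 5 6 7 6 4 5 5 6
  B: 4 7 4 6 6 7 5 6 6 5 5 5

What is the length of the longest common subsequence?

9

Match 4 [2,1]; then 4 [4,3]; then 6 [5,4]; then 6 [6,5]; then 5 [7,7]; then 6 [8,8]; then 6 [10,9]; then 5 [12,11]; then 5 [13,12] — 9 values in the same relative order in both. dp[14][12] = 9 confirms this is the maximum.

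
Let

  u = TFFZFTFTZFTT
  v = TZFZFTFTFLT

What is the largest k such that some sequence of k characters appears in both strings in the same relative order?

9

Pick T at u[1]=v[1], then F at u[3]=v[3], then Z at u[4]=v[4], then F at u[5]=v[5], then T at u[6]=v[6], then F at u[7]=v[7], then T at u[8]=v[8], then F at u[10]=v[9], then T at u[12]=v[11]; all 9 characters appear in both, in order, and the DP table's final entry dp[12][11] is also 9, so no common subsequence is longer.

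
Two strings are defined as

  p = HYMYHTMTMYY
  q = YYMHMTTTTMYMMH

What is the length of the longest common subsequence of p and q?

Pick Y at p[2]=q[2]; then M at p[3]=q[3]; then H at p[5]=q[4]; then T at p[6]=q[8]; then T at p[8]=q[9]; then M at p[9]=q[10]; then Y at p[10]=q[11]; all 7 characters appear in both, in order. The LCS DP gives dp[11][14] = 7, so this is optimal.

7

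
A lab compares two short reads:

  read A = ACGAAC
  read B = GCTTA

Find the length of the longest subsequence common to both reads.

Let dp[i][j] be the LCS length of the first i bases of read A and the first j bases of read B. dp[i][j] = dp[i-1][j-1]+1 when the i-th and j-th bases match, else max(dp[i-1][j], dp[i][j-1]).
    ·  G  C  T  T  A
 ·  0  0  0  0  0  0
 A  0  0  0  0  0  1
 C  0  0  1  1  1  1
 G  0  1  1  1  1  1
 A  0  1  1  1  1  2
 A  0  1  1  1  1  2
 C  0  1  2  2  2  2
dp[6][5] = 2. One LCS (by backtracking along matches): CA.

2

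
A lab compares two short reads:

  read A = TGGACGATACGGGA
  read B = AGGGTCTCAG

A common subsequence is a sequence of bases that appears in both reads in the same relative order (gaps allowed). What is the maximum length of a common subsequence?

6

Taking G (read A #2, read B #3), G (read A #3, read B #4), C (read A #5, read B #6), T (read A #8, read B #7), A (read A #9, read B #9), G (read A #13, read B #10) gives a common subsequence of length 6, and the DP table's final entry dp[14][10] is also 6, so no common subsequence is longer.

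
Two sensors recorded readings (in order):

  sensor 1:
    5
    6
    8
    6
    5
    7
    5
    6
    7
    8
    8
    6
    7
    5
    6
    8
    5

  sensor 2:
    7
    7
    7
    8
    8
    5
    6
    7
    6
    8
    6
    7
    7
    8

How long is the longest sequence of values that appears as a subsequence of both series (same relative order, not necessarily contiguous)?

8

Taking 5 [1,6]; then 6 [4,7]; then 7 [6,8]; then 6 [8,9]; then 8 [11,10]; then 6 [12,11]; then 7 [13,13]; then 8 [16,14] gives a common subsequence of length 8. The LCS DP gives dp[17][14] = 8, so this is optimal.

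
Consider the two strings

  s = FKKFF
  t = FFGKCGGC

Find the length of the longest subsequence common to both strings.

2

One common subsequence of length 2: F [1,2], then K [2,4]. dp[5][8] = 2 confirms this is the maximum.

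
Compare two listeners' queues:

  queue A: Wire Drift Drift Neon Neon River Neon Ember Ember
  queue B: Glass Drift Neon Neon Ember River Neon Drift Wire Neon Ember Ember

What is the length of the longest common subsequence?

Taking Drift at queue A[3]=queue B[2], Neon at queue A[4]=queue B[3], Neon at queue A[5]=queue B[4], River at queue A[6]=queue B[6], Neon at queue A[7]=queue B[10], Ember at queue A[8]=queue B[11], Ember at queue A[9]=queue B[12] gives a common subsequence of length 7, and the DP table's final entry dp[9][12] is also 7, so no common subsequence is longer.

7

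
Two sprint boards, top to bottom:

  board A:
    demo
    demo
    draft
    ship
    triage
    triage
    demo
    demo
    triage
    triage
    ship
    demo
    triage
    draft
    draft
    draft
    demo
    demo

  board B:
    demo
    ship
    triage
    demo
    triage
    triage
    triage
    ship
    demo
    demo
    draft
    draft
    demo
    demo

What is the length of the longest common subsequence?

12

Match demo [2,1], ship [4,2], triage [5,3], triage [6,5], triage [9,6], triage [10,7], ship [11,8], demo [12,10], draft [15,11], draft [16,12], demo [17,13], demo [18,14] — 12 tasks in the same relative order in both, and the DP table's final entry dp[18][14] is also 12, so no common subsequence is longer.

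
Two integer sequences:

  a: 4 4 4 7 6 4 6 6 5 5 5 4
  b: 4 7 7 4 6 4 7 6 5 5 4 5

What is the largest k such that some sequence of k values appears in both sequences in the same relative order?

8

Let dp[i][j] be the LCS length of the first i values of a and the first j values of b. dp[i][j] = dp[i-1][j-1]+1 when the i-th and j-th values match, else max(dp[i-1][j], dp[i][j-1]).
    ·  4  7  7  4  6  4  7  6  5  5  4  5
 ·  0  0  0  0  0  0  0  0  0  0  0  0  0
 4  0  1  1  1  1  1  1  1  1  1  1  1  1
 4  0  1  1  1  2  2  2  2  2  2  2  2  2
 4  0  1  1  1  2  2  3  3  3  3  3  3  3
 7  0  1  2  2  2  2  3  4  4  4  4  4  4
 6  0  1  2  2  2  3  3  4  5  5  5  5  5
 4  0  1  2  2  3  3  4  4  5  5  5  6  6
 6  0  1  2  2  3  4  4  4  5  5  5  6  6
 6  0  1  2  2  3  4  4  4  5  5  5  6  6
 5  0  1  2  2  3  4  4  4  5  6  6  6  7
 5  0  1  2  2  3  4  4  4  5  6  7  7  7
 5  0  1  2  2  3  4  4  4  5  6  7  7  8
 4  0  1  2  2  3  4  5  5  5  6  7  8  8
dp[12][12] = 8. One LCS (by backtracking along matches): 4, 4, 4, 7, 6, 5, 5, 5.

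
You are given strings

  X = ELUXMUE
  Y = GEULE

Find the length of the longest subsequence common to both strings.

3

Match E [1,2], then L [2,4], then E [7,5] — 3 characters in the same relative order in both, and the DP table's final entry dp[7][5] is also 3, so no common subsequence is longer.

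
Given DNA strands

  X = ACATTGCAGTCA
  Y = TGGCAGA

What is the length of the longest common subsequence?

6

Let dp[i][j] be the LCS length of the first i bases of X and the first j bases of Y. dp[i][j] = dp[i-1][j-1]+1 when the i-th and j-th bases match, else max(dp[i-1][j], dp[i][j-1]).
    ·  T  G  G  C  A  G  A
 ·  0  0  0  0  0  0  0  0
 A  0  0  0  0  0  1  1  1
 C  0  0  0  0  1  1  1  1
 A  0  0  0  0  1  2  2  2
 T  0  1  1  1  1  2  2  2
 T  0  1  1  1  1  2  2  2
 G  0  1  2  2  2  2  3  3
 C  0  1  2  2  3  3  3  3
 A  0  1  2  2  3  4  4  4
 G  0  1  2  3  3  4  5  5
 T  0  1  2  3  3  4  5  5
 C  0  1  2  3  4  4  5  5
 A  0  1  2  3  4  5  5  6
dp[12][7] = 6. One LCS (by backtracking along matches): TGCAGA.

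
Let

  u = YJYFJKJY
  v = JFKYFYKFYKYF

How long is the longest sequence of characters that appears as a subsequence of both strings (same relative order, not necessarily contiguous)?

One common subsequence of length 5: Y (u #1, v #4); then Y (u #3, v #6); then F (u #4, v #8); then K (u #6, v #10); then Y (u #8, v #11), and the DP table's final entry dp[8][12] is also 5, so no common subsequence is longer.

5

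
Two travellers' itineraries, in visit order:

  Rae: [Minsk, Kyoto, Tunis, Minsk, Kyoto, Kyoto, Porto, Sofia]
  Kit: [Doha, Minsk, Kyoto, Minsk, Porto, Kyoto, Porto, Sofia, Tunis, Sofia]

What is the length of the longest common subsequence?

One common subsequence of length 6: Minsk [1,2]; then Kyoto [2,3]; then Minsk [4,4]; then Kyoto [6,6]; then Porto [7,7]; then Sofia [8,10]. The LCS DP gives dp[8][10] = 6, so this is optimal.

6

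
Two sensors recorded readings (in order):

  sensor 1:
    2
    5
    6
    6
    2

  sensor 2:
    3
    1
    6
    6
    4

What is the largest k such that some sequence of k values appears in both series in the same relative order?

Let dp[i][j] be the LCS length of the first i values of sensor 1 and the first j values of sensor 2. dp[i][j] = dp[i-1][j-1]+1 when the i-th and j-th values match, else max(dp[i-1][j], dp[i][j-1]).
    ·  3  1  6  6  4
 ·  0  0  0  0  0  0
 2  0  0  0  0  0  0
 5  0  0  0  0  0  0
 6  0  0  0  1  1  1
 6  0  0  0  1  2  2
 2  0  0  0  1  2  2
dp[5][5] = 2. One LCS (by backtracking along matches): 6, 6.

2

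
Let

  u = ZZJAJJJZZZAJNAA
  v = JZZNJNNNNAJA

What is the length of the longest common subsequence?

7

Pick J (u #7, v #1) → Z (u #8, v #2) → Z (u #9, v #3) → J (u #12, v #5) → N (u #13, v #9) → A (u #14, v #10) → A (u #15, v #12); all 7 characters appear in both, in order. Since dp[15][12] = 7, nothing longer is possible.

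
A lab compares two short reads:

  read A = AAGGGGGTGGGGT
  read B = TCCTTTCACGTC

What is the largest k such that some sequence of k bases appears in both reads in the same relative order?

Pick A [1,8]; then G [7,10]; then T [8,11]; all 3 bases appear in both, in order. Since dp[13][12] = 3, nothing longer is possible.

3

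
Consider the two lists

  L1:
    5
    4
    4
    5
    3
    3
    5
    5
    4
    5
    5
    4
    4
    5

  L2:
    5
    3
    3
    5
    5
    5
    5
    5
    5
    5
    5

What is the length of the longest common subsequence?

8

Pick 5 (L1 #4, L2 #1) → 3 (L1 #5, L2 #2) → 3 (L1 #6, L2 #3) → 5 (L1 #7, L2 #7) → 5 (L1 #8, L2 #8) → 5 (L1 #10, L2 #9) → 5 (L1 #11, L2 #10) → 5 (L1 #14, L2 #11); all 8 values appear in both, in order. dp[14][11] = 8 confirms this is the maximum.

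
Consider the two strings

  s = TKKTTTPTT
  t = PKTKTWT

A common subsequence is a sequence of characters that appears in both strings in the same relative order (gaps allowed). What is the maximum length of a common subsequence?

Match T (s #1, t #3), then K (s #3, t #4), then T (s #4, t #5), then T (s #9, t #7) — 4 characters in the same relative order in both. The LCS DP gives dp[9][7] = 4, so this is optimal.

4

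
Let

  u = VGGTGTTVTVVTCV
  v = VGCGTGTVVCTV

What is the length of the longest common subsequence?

10

Taking V (u #1, v #1), G (u #2, v #2), G (u #3, v #4), T (u #4, v #5), G (u #5, v #6), T (u #7, v #7), V (u #8, v #8), V (u #10, v #9), T (u #12, v #11), V (u #14, v #12) gives a common subsequence of length 10. Since dp[14][12] = 10, nothing longer is possible.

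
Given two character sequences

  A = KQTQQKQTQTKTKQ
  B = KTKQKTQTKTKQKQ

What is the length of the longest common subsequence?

11

Match K at A[1]=B[1]; then T at A[3]=B[2]; then Q at A[5]=B[4]; then K at A[6]=B[5]; then T at A[8]=B[6]; then Q at A[9]=B[7]; then T at A[10]=B[8]; then K at A[11]=B[9]; then T at A[12]=B[10]; then K at A[13]=B[13]; then Q at A[14]=B[14] — 11 characters in the same relative order in both. The LCS DP gives dp[14][14] = 11, so this is optimal.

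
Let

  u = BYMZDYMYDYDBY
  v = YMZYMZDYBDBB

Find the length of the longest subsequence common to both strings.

One common subsequence of length 9: Y [2,1]; then M [3,2]; then Z [4,3]; then Y [6,4]; then M [7,5]; then D [9,7]; then Y [10,8]; then D [11,10]; then B [12,12]. The LCS DP gives dp[13][12] = 9, so this is optimal.

9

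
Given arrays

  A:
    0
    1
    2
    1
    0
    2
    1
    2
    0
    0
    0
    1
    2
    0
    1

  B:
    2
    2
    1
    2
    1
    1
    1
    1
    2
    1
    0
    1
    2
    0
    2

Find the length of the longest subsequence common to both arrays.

Pick 1 (A #2, B #3), 2 (A #3, B #4), 1 (A #4, B #8), 2 (A #6, B #9), 1 (A #7, B #10), 0 (A #11, B #11), 1 (A #12, B #12), 2 (A #13, B #13), 0 (A #14, B #14); all 9 values appear in both, in order. Since dp[15][15] = 9, nothing longer is possible.

9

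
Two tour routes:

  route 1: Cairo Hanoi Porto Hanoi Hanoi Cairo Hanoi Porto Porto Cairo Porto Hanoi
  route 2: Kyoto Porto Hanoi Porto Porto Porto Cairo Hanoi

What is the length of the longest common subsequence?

Match Hanoi (route 1 #2, route 2 #3), Porto (route 1 #3, route 2 #4), Porto (route 1 #8, route 2 #5), Porto (route 1 #9, route 2 #6), Cairo (route 1 #10, route 2 #7), Hanoi (route 1 #12, route 2 #8) — 6 stops in the same relative order in both. dp[12][8] = 6 confirms this is the maximum.

6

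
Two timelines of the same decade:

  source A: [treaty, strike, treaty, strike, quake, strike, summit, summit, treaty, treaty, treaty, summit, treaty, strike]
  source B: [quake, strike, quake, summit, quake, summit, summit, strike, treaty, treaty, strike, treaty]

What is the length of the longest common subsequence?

Match strike (source A #2, source B #2), quake (source A #5, source B #5), summit (source A #7, source B #6), summit (source A #8, source B #7), treaty (source A #9, source B #9), treaty (source A #10, source B #10), treaty (source A #13, source B #12) — 7 events in the same relative order in both. dp[14][12] = 7 confirms this is the maximum.

7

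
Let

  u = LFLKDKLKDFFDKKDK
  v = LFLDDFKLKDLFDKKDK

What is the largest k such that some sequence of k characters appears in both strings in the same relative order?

Taking L (u #1, v #1) → F (u #2, v #2) → L (u #3, v #3) → D (u #5, v #5) → K (u #6, v #7) → L (u #7, v #8) → K (u #8, v #9) → D (u #9, v #10) → F (u #11, v #12) → D (u #12, v #13) → K (u #13, v #14) → K (u #14, v #15) → D (u #15, v #16) → K (u #16, v #17) gives a common subsequence of length 14, and the DP table's final entry dp[16][17] is also 14, so no common subsequence is longer.

14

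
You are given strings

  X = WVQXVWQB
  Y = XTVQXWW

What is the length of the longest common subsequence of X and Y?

4

One common subsequence of length 4: V at X[2]=Y[3], then Q at X[3]=Y[4], then X at X[4]=Y[5], then W at X[6]=Y[7], and the DP table's final entry dp[8][7] is also 4, so no common subsequence is longer.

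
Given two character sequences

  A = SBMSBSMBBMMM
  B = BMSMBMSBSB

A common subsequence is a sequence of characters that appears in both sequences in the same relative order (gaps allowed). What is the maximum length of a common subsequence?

Let dp[i][j] be the LCS length of the first i characters of A and the first j characters of B. dp[i][j] = dp[i-1][j-1]+1 when the i-th and j-th characters match, else max(dp[i-1][j], dp[i][j-1]).
    ·  B  M  S  M  B  M  S  B  S  B
 ·  0  0  0  0  0  0  0  0  0  0  0
 S  0  0  0  1  1  1  1  1  1  1  1
 B  0  1  1  1  1  2  2  2  2  2  2
 M  0  1  2  2  2  2  3  3  3  3  3
 S  0  1  2  3  3  3  3  4  4  4  4
 B  0  1  2  3  3  4  4  4  5  5  5
 S  0  1  2  3  3  4  4  5  5  6  6
 M  0  1  2  3  4  4  5  5  5  6  6
 B  0  1  2  3  4  5  5  5  6  6  7
 B  0  1  2  3  4  5  5  5  6  6  7
 M  0  1  2  3  4  5  6  6  6  6  7
 M  0  1  2  3  4  5  6  6  6  6  7
 M  0  1  2  3  4  5  6  6  6  6  7
dp[12][10] = 7. One LCS (by backtracking along matches): SBMSBSB.

7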